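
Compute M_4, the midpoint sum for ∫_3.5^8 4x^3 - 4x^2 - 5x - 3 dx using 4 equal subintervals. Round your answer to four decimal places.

3146.7129

Δx = (8 − 3.5)/4 = 1.125.
Midpoints: 4.0625, 5.1875, 6.3125, 7.4375.
f(4.0625) = 183153/1024, f(5.1875) = 431931/1024, f(6.3125) = 831693/1024, f(7.4375) = 1417431/1024.
Sum = Δx · [f(4.0625) + f(5.1875) + f(6.3125) + f(7.4375)].
Sum ≈ 3146.7129.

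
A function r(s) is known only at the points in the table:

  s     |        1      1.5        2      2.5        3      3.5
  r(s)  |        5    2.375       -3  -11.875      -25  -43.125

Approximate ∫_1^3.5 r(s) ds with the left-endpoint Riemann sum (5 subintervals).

-16.25

Δs = 0.5.
Sum = 0.5·[5 + 2.375 + (-3) + (-11.875) + (-25)] = -16.25.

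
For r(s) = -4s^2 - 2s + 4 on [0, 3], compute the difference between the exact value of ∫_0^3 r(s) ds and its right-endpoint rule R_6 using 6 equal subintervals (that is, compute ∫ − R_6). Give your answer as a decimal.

Exact integral: ∫_0^3 r(s) ds = -33.
R_6 = -44.
Error = -33 − (-44) = 11.

11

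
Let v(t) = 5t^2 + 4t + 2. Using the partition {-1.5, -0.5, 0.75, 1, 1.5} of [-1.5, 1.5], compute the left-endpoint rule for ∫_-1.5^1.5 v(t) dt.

16.265625

Subinterval widths: 1, 1.25, 0.25, 0.5.
Left endpoints: -1.5, -0.5, 0.75, 1.
v(-1.5) = 7.25, v(-0.5) = 1.25, v(0.75) = 7.8125, v(1) = 11.
Sum = Σ Δt_i · v(t_i).
Sum = 16.265625.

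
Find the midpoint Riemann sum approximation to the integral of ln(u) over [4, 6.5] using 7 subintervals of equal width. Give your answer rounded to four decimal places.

4.1220

Δu = (6.5 − 4)/7 = 5/14.
Midpoints: 117/28, 127/28, 137/28, 5.25, 157/28, 167/28, 177/28.
f(117/28) ≈ 1.4300, f(127/28) ≈ 1.5120, f(137/28) ≈ 1.5878, f(5.25) ≈ 1.6582, f(157/28) ≈ 1.7240, f(167/28) ≈ 1.7858, f(177/28) ≈ 1.8439.
Sum = Δu · [f(117/28) + f(127/28) + f(137/28) + ...].
Sum ≈ 4.1220.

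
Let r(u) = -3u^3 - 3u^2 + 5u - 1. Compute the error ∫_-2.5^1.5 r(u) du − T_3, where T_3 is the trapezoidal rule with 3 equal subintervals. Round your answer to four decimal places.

-1.7778

Exact integral: ∫_-2.5^1.5 r(u) du = -7.5.
T_3 ≈ -5.722222.
Error ≈ -7.5 − (-5.722222) ≈ -1.7778.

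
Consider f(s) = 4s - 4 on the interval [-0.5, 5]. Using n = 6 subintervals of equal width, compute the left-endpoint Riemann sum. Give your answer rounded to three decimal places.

17.417

Δs = (5 − (-0.5))/6 = 11/12.
Left endpoints: -0.5, 5/12, 4/3, 2.25, 19/6, 49/12.
f(-0.5) = -6, f(5/12) = -7/3, f(4/3) = 4/3, f(2.25) = 5, f(19/6) = 26/3, f(49/12) = 37/3.
Sum = Δs · [f(-0.5) + f(5/12) + f(4/3) + ...].
Sum ≈ 17.417.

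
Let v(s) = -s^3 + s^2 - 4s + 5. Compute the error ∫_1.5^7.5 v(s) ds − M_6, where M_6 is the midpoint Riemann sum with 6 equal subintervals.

Exact integral: ∫_1.5^7.5 v(s) ds = -728.25.
M_6 = -722.
Error = -728.25 − (-722) = -6.25.

-6.25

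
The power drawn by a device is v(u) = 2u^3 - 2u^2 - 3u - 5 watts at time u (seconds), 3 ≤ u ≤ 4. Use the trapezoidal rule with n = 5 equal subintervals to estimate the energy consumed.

Δu = (4 − 3)/5 = 0.2.
v(3) = 22, v(3.2) = 30.456, v(3.4) = 40.288, v(3.6) = 51.592, v(3.8) = 64.464, v(4) = 79.
T_5 = (Δu/2)·[v(u_0) + 2v(u_1) + ... + 2v(u_{4}) + v(u_5)].
Sum = 47.46.

47.46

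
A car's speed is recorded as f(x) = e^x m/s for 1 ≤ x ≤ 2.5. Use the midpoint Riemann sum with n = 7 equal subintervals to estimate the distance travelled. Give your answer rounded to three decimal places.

Δx = (2.5 − 1)/7 = 3/14.
Midpoints: 31/28, 37/28, 43/28, 1.75, 55/28, 61/28, 67/28.
f(31/28) ≈ 3.026, f(37/28) ≈ 3.749, f(43/28) ≈ 4.645, f(1.75) ≈ 5.755, f(55/28) ≈ 7.130, f(61/28) ≈ 8.834, f(67/28) ≈ 10.945.
Sum = Δx · [f(31/28) + f(37/28) + f(43/28) + ...].
Sum ≈ 9.446.

9.446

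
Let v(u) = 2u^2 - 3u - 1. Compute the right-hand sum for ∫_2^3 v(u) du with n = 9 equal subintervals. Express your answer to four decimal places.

4.5597

Δu = (3 − 2)/9 = 1/9.
Right endpoints: 19/9, 20/9, 7/3, 22/9, 23/9, 8/3, 25/9, 26/9, 3.
v(19/9) = 128/81, v(20/9) = 179/81, v(7/3) = 26/9, v(22/9) = 293/81, v(23/9) = 356/81, v(8/3) = 47/9, v(25/9) = 494/81, v(26/9) = 569/81, v(3) = 8.
Sum = Δu · [v(19/9) + v(20/9) + v(7/3) + ...].
Sum ≈ 4.5597.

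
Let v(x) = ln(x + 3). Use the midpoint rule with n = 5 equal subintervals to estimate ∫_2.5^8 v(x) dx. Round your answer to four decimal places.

Δx = (8 − 2.5)/5 = 1.1.
Midpoints: 3.05, 4.15, 5.25, 6.35, 7.45.
v(3.05) ≈ 1.8001, v(4.15) ≈ 1.9671, v(5.25) ≈ 2.1102, v(6.35) ≈ 2.2354, v(7.45) ≈ 2.3466.
Sum = Δx · [v(3.05) + v(4.15) + v(5.25) + v(6.35) + v(7.45)].
Sum ≈ 11.5053.

11.5053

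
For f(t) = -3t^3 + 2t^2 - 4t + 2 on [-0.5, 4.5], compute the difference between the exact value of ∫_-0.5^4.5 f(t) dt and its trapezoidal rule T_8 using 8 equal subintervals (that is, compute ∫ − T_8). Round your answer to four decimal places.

Exact integral: ∫_-0.5^4.5 f(t) dt ≈ -276.666667.
T_8 = -281.875.
Error ≈ -276.666667 − (-281.875) ≈ 5.2083.

5.2083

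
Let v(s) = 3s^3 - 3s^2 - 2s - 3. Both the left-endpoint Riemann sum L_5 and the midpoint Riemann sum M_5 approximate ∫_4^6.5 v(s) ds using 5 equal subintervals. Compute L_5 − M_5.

-130.1171875

L_5 = 770.
M_5 = 900.1171875.
L_5 − M_5 = -130.1171875.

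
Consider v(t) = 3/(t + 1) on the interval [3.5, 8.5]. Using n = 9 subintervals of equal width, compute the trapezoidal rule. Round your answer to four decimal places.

Δt = (8.5 − 3.5)/9 = 5/9.
v(3.5) = 2/3, v(73/18) = 54/91, v(83/18) = 54/101, v(31/6) = 18/37, v(103/18) = 54/121, v(113/18) = 54/131, v(41/6) = 18/47, v(133/18) = 54/151, v(143/18) = 54/161, v(8.5) = 6/19.
T_9 = (Δt/2)·[v(t_0) + 2v(t_1) + ... + 2v(t_{8}) + v(t_9)].
Sum ≈ 2.2446.

2.2446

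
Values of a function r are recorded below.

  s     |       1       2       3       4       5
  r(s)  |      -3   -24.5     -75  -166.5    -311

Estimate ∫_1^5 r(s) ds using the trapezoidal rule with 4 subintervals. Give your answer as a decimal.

-423

Δs = 1.
T_4 = (1/2)·[(-3) + 2·(-24.5) + 2·(-75) + 2·(-166.5) + (-311)] = -423.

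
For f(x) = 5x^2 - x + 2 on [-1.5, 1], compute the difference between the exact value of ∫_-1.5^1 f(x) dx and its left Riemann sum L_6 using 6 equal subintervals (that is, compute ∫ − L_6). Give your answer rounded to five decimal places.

-2.18461

Exact integral: ∫_-1.5^1 f(x) dx ≈ 12.9166667.
L_6 ≈ 15.1012731.
Error ≈ 12.9166667 − 15.1012731 ≈ -2.18461.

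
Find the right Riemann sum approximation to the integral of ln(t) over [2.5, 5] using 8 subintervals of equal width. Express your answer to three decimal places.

3.363

Δt = (5 − 2.5)/8 = 0.3125.
Right endpoints: 2.8125, 3.125, 3.4375, 3.75, 4.0625, 4.375, 4.6875, 5.
f(2.8125) ≈ 1.034, f(3.125) ≈ 1.139, f(3.4375) ≈ 1.235, f(3.75) ≈ 1.322, f(4.0625) ≈ 1.402, f(4.375) ≈ 1.476, f(4.6875) ≈ 1.545, f(5) ≈ 1.609.
Sum = Δt · [f(2.8125) + f(3.125) + f(3.4375) + ...].
Sum ≈ 3.363.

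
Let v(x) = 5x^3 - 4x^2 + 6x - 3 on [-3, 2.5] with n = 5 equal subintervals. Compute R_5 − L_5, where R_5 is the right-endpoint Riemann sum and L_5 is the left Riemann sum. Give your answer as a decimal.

282.8375

R_5 = -1.1825.
L_5 = -284.02.
R_5 − L_5 = 282.8375.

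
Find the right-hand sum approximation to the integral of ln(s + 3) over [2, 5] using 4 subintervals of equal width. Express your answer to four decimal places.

Δs = (5 − 2)/4 = 0.75.
Right endpoints: 2.75, 3.5, 4.25, 5.
f(2.75) ≈ 1.7492, f(3.5) ≈ 1.8718, f(4.25) ≈ 1.9810, f(5) ≈ 2.0794.
Sum = Δs · [f(2.75) + f(3.5) + f(4.25) + f(5)].
Sum ≈ 5.7611.

5.7611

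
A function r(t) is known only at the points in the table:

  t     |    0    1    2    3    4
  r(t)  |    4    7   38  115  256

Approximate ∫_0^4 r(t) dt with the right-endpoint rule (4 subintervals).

416

Δt = 1.
Sum = 1·[7 + 38 + 115 + 256] = 416.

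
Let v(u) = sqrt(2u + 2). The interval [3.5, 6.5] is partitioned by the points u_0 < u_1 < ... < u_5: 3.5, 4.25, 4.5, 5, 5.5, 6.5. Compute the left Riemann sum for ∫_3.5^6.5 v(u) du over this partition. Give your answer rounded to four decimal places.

Subinterval widths: 0.75, 0.25, 0.5, 0.5, 1.
Left endpoints: 3.5, 4.25, 4.5, 5, 5.5.
v(3.5) ≈ 3.0000, v(4.25) ≈ 3.2404, v(4.5) ≈ 3.3166, v(5) ≈ 3.4641, v(5.5) ≈ 3.6056.
Sum = Σ Δu_i · v(u_i).
Sum ≈ 10.0560.

10.0560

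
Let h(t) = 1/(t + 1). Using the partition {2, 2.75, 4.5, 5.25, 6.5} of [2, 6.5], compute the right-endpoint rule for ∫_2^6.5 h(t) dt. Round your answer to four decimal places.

Subinterval widths: 0.75, 1.75, 0.75, 1.25.
Right endpoints: 2.75, 4.5, 5.25, 6.5.
h(2.75) = 4/15, h(4.5) = 2/11, h(5.25) = 0.16, h(6.5) = 2/15.
Sum = Σ Δt_i · h(t_i).
Sum ≈ 0.8048.

0.8048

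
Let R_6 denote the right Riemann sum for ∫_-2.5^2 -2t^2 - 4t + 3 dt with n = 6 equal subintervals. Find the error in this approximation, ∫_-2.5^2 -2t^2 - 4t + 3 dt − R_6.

Exact integral: ∫_-2.5^2 f(t) dt = 2.25.
R_6 = -3.65625.
Error = 2.25 − (-3.65625) = 5.90625.

5.90625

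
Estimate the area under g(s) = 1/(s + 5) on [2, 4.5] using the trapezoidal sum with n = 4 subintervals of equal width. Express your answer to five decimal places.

Δs = (4.5 − 2)/4 = 0.625.
g(2) = 1/7, g(2.625) = 8/61, g(3.25) = 4/33, g(3.875) = 8/71, g(4.5) = 2/19.
T_4 = (Δs/2)·[g(s_0) + 2g(s_1) + 2g(s_2) + 2g(s_3) + g(s_4)].
Sum ≈ 0.30568.

0.30568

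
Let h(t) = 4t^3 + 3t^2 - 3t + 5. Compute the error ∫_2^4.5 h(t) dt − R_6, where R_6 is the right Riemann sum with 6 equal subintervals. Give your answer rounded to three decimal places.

Exact integral: ∫_2^4.5 h(t) dt = 465.3125.
R_6 ≈ 546.21528.
Error ≈ 465.3125 − 546.21528 ≈ -80.903.

-80.903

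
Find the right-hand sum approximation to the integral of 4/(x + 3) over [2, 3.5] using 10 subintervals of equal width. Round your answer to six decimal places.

1.035733

Δx = (3.5 − 2)/10 = 0.15.
Right endpoints: 2.15, 2.3, 2.45, 2.6, 2.75, 2.9, 3.05, 3.2, 3.35, 3.5.
f(2.15) = 80/103, f(2.3) = 40/53, f(2.45) = 80/109, f(2.6) = 5/7, f(2.75) = 16/23, f(2.9) = 40/59, f(3.05) = 80/121, f(3.2) = 20/31, f(3.35) = 80/127, f(3.5) = 8/13.
Sum = Δx · [f(2.15) + f(2.3) + f(2.45) + ...].
Sum ≈ 1.035733.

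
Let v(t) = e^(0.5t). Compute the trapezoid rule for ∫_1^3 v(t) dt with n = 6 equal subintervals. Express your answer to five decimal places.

Δt = (3 − 1)/6 = 1/3.
v(1) ≈ 1.64872, v(4/3) ≈ 1.94773, v(5/3) ≈ 2.30098, v(2) ≈ 2.71828, v(7/3) ≈ 3.21127, v(8/3) ≈ 3.79367, v(3) ≈ 4.48169.
T_6 = (Δt/2)·[v(t_0) + 2v(t_1) + ... + 2v(t_{5}) + v(t_6)].
Sum ≈ 5.67905.

5.67905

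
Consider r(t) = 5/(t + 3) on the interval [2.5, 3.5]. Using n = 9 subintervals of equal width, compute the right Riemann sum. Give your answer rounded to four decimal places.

0.8275

Δt = (3.5 − 2.5)/9 = 1/9.
Right endpoints: 47/18, 49/18, 17/6, 53/18, 55/18, 19/6, 59/18, 61/18, 3.5.
r(47/18) = 90/101, r(49/18) = 90/103, r(17/6) = 6/7, r(53/18) = 90/107, r(55/18) = 90/109, r(19/6) = 30/37, r(59/18) = 90/113, r(61/18) = 18/23, r(3.5) = 10/13.
Sum = Δt · [r(47/18) + r(49/18) + r(17/6) + ...].
Sum ≈ 0.8275.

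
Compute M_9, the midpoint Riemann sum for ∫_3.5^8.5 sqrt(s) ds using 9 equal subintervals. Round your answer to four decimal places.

Δs = (8.5 − 3.5)/9 = 5/9.
Midpoints: 34/9, 13/3, 44/9, 49/9, 6, 59/9, 64/9, 23/3, 74/9.
f(34/9) ≈ 1.9437, f(13/3) ≈ 2.0817, f(44/9) ≈ 2.2111, f(49/9) ≈ 2.3333, f(6) ≈ 2.4495, f(59/9) ≈ 2.5604, f(64/9) ≈ 2.6667, f(23/3) ≈ 2.7689, f(74/9) ≈ 2.8674.
Sum = Δs · [f(34/9) + f(13/3) + f(44/9) + ...].
Sum ≈ 12.1570.

12.1570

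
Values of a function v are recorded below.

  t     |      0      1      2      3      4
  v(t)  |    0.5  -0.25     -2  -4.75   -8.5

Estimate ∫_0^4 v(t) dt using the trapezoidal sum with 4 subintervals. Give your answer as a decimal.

Δt = 1.
T_4 = (1/2)·[0.5 + 2·(-0.25) + 2·(-2) + 2·(-4.75) + (-8.5)] = -11.

-11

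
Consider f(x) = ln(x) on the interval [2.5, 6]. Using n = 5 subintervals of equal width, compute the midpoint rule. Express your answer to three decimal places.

4.965

Δx = (6 − 2.5)/5 = 0.7.
Midpoints: 2.85, 3.55, 4.25, 4.95, 5.65.
f(2.85) ≈ 1.047, f(3.55) ≈ 1.267, f(4.25) ≈ 1.447, f(4.95) ≈ 1.599, f(5.65) ≈ 1.732.
Sum = Δx · [f(2.85) + f(3.55) + f(4.25) + f(4.95) + f(5.65)].
Sum ≈ 4.965.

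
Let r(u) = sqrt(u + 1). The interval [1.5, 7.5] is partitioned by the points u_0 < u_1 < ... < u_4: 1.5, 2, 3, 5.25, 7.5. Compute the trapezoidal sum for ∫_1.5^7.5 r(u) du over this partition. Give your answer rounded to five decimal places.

13.84923

Subinterval widths: 0.5, 1, 2.25, 2.25.
r(1.5) ≈ 1.58114, r(2) ≈ 1.73205, r(3) ≈ 2.00000, r(5.25) ≈ 2.50000, r(7.5) ≈ 2.91548.
On each subinterval the trapezoid contributes (Δu_i/2)·[r(u_{i-1}) + r(u_i)].
Sum ≈ 13.84923.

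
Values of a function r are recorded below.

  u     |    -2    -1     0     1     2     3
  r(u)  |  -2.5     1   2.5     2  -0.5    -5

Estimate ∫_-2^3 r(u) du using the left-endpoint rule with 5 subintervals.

Δu = 1.
Sum = 1·[(-2.5) + 1 + 2.5 + 2 + (-0.5)] = 2.5.

2.5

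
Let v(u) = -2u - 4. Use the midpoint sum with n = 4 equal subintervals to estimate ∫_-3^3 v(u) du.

Δu = (3 − (-3))/4 = 1.5.
Midpoints: -2.25, -0.75, 0.75, 2.25.
v(-2.25) = 0.5, v(-0.75) = -2.5, v(0.75) = -5.5, v(2.25) = -8.5.
Sum = Δu · [v(-2.25) + v(-0.75) + v(0.75) + v(2.25)].
Sum = -24.

-24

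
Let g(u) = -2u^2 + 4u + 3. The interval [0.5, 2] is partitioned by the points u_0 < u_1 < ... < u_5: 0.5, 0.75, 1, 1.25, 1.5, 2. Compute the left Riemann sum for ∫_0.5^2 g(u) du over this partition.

7.0625

Subinterval widths: 0.25, 0.25, 0.25, 0.25, 0.5.
Left endpoints: 0.5, 0.75, 1, 1.25, 1.5.
g(0.5) = 4.5, g(0.75) = 4.875, g(1) = 5, g(1.25) = 4.875, g(1.5) = 4.5.
Sum = Σ Δu_i · g(u_i).
Sum = 7.0625.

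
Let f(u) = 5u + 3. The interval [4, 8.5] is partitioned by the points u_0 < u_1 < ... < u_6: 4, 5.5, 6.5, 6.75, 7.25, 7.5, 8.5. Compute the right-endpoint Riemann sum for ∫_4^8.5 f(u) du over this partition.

165.6875

Subinterval widths: 1.5, 1, 0.25, 0.5, 0.25, 1.
Right endpoints: 5.5, 6.5, 6.75, 7.25, 7.5, 8.5.
f(5.5) = 30.5, f(6.5) = 35.5, f(6.75) = 36.75, f(7.25) = 39.25, f(7.5) = 40.5, f(8.5) = 45.5.
Sum = Σ Δu_i · f(u_i).
Sum = 165.6875.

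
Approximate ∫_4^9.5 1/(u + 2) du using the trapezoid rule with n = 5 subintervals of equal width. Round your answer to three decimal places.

0.653

Δu = (9.5 − 4)/5 = 1.1.
f(4) = 1/6, f(5.1) = 10/71, f(6.2) = 5/41, f(7.3) = 10/93, f(8.4) = 5/52, f(9.5) = 2/23.
T_5 = (Δu/2)·[f(u_0) + 2f(u_1) + ... + 2f(u_{4}) + f(u_5)].
Sum ≈ 0.653.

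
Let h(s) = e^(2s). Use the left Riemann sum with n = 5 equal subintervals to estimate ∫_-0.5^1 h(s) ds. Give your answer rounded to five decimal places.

2.56210

Δs = (1 − (-0.5))/5 = 0.3.
Left endpoints: -0.5, -0.2, 0.1, 0.4, 0.7.
h(-0.5) ≈ 0.36788, h(-0.2) ≈ 0.67032, h(0.1) ≈ 1.22140, h(0.4) ≈ 2.22554, h(0.7) ≈ 4.05520.
Sum = Δs · [h(-0.5) + h(-0.2) + h(0.1) + h(0.4) + h(0.7)].
Sum ≈ 2.56210.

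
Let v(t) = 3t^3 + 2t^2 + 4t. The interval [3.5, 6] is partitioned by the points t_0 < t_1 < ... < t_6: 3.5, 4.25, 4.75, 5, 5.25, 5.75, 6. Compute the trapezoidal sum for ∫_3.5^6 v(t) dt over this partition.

Subinterval widths: 0.75, 0.5, 0.25, 0.25, 0.5, 0.25.
v(3.5) = 167.125, v(4.25) = 283.421875, v(4.75) = 385.640625, v(5) = 445, v(5.25) = 510.234375, v(5.75) = 659.453125, v(6) = 744.
On each subinterval the trapezoid contributes (Δt_i/2)·[v(t_{i-1}) + v(t_i)].
Sum = 1027.30859375.

1027.30859375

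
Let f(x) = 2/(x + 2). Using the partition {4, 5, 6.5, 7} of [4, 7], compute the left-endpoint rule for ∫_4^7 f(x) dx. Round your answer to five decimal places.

Subinterval widths: 1, 1.5, 0.5.
Left endpoints: 4, 5, 6.5.
f(4) = 1/3, f(5) = 2/7, f(6.5) = 4/17.
Sum = Σ Δx_i · f(x_i).
Sum ≈ 0.87955.

0.87955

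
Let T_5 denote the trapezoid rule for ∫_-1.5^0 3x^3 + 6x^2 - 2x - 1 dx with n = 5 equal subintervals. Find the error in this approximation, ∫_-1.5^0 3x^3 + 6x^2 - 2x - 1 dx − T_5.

0.016875

Exact integral: ∫_-1.5^0 f(x) dx = 3.703125.
T_5 = 3.68625.
Error = 3.703125 − 3.68625 = 0.016875.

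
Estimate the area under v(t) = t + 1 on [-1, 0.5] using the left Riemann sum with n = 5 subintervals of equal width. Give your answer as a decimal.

0.9

Δt = (0.5 − (-1))/5 = 0.3.
Left endpoints: -1, -0.7, -0.4, -0.1, 0.2.
v(-1) = 0, v(-0.7) = 0.3, v(-0.4) = 0.6, v(-0.1) = 0.9, v(0.2) = 1.2.
Sum = Δt · [v(-1) + v(-0.7) + v(-0.4) + v(-0.1) + v(0.2)].
Sum = 0.9.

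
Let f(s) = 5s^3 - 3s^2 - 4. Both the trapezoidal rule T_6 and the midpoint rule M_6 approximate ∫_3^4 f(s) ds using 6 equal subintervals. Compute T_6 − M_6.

0.34375

T_6 ≈ 177.979167.
M_6 ≈ 177.635417.
T_6 − M_6 = 0.34375.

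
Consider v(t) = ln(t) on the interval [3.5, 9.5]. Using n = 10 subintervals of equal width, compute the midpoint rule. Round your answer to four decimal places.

Δt = (9.5 − 3.5)/10 = 0.6.
Midpoints: 3.8, 4.4, 5, 5.6, 6.2, 6.8, 7.4, 8, 8.6, 9.2.
v(3.8) ≈ 1.3350, v(4.4) ≈ 1.4816, v(5) ≈ 1.6094, v(5.6) ≈ 1.7228, v(6.2) ≈ 1.8245, v(6.8) ≈ 1.9169, v(7.4) ≈ 2.0015, v(8) ≈ 2.0794, v(8.6) ≈ 2.1518, v(9.2) ≈ 2.2192.
Sum = Δt · [v(3.8) + v(4.4) + v(5) + ...].
Sum ≈ 11.0053.

11.0053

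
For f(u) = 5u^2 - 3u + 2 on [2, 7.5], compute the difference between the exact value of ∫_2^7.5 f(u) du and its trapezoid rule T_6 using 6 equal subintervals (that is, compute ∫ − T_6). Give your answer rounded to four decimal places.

-3.8513

Exact integral: ∫_2^7.5 f(u) du ≈ 622.416667.
T_6 ≈ 626.267940.
Error ≈ 622.416667 − 626.267940 ≈ -3.8513.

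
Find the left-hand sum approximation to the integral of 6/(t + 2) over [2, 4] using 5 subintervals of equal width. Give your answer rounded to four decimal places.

Δt = (4 − 2)/5 = 0.4.
Left endpoints: 2, 2.4, 2.8, 3.2, 3.6.
f(2) = 1.5, f(2.4) = 15/11, f(2.8) = 1.25, f(3.2) = 15/13, f(3.6) = 15/14.
Sum = Δt · [f(2) + f(2.4) + f(2.8) + f(3.2) + f(3.6)].
Sum ≈ 2.5356.

2.5356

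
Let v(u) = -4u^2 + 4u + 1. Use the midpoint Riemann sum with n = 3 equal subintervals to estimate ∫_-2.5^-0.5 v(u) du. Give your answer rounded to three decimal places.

Δu = (-0.5 − (-2.5))/3 = 2/3.
Midpoints: -13/6, -1.5, -5/6.
v(-13/6) = -238/9, v(-1.5) = -14, v(-5/6) = -46/9.
Sum = Δu · [v(-13/6) + v(-1.5) + v(-5/6)].
Sum ≈ -30.370.

-30.370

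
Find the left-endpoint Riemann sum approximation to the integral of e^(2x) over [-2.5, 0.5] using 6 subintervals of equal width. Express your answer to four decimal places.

Δx = (0.5 − (-2.5))/6 = 0.5.
Left endpoints: -2.5, -2, -1.5, -1, -0.5, 0.
f(-2.5) ≈ 0.0067, f(-2) ≈ 0.0183, f(-1.5) ≈ 0.0498, f(-1) ≈ 0.1353, f(-0.5) ≈ 0.3679, f(0) ≈ 1.0000.
Sum = Δx · [f(-2.5) + f(-2) + f(-1.5) + ...].
Sum ≈ 0.7890.

0.7890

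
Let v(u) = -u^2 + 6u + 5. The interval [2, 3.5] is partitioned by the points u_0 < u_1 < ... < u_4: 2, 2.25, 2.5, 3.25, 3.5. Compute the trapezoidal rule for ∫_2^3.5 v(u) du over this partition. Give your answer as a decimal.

Subinterval widths: 0.25, 0.25, 0.75, 0.25.
v(2) = 13, v(2.25) = 13.4375, v(2.5) = 13.75, v(3.25) = 13.9375, v(3.5) = 13.75.
On each subinterval the trapezoid contributes (Δu_i/2)·[v(u_{i-1}) + v(u_i)].
Sum = 20.546875.

20.546875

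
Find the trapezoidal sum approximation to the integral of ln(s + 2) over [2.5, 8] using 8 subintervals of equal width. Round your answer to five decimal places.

10.75269

Δs = (8 − 2.5)/8 = 0.6875.
f(2.5) ≈ 1.50408, f(3.1875) ≈ 1.64625, f(3.875) ≈ 1.77071, f(4.5625) ≈ 1.88137, f(5.25) ≈ 1.98100, f(5.9375) ≈ 2.07160, f(6.625) ≈ 2.15466, f(7.3125) ≈ 2.23136, f(8) ≈ 2.30259.
T_8 = (Δs/2)·[f(s_0) + 2f(s_1) + ... + 2f(s_{7}) + f(s_8)].
Sum ≈ 10.75269.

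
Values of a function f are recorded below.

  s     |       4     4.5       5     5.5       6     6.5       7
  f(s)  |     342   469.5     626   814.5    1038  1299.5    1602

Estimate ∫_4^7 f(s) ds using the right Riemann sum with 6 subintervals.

Δs = 0.5.
Sum = 0.5·[469.5 + 626 + 814.5 + 1038 + 1299.5 + 1602] = 2924.75.

2924.75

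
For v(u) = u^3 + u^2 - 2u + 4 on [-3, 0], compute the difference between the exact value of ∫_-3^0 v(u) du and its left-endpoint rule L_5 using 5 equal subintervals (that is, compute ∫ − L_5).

Exact integral: ∫_-3^0 v(u) du = 9.75.
L_5 = 5.52.
Error = 9.75 − 5.52 = 4.23.

4.23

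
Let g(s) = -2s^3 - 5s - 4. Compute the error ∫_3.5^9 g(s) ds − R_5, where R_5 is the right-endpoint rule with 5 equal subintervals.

Exact integral: ∫_3.5^9 g(s) ds = -3399.34375.
R_5 = -4210.8.
Error = -3399.34375 − (-4210.8) = 811.45625.

811.45625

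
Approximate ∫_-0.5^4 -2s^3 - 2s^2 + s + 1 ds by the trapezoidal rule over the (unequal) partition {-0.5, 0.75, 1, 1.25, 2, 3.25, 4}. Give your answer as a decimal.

Subinterval widths: 1.25, 0.25, 0.25, 0.75, 1.25, 0.75.
f(-0.5) = 0.25, f(0.75) = -0.21875, f(1) = -2, f(1.25) = -4.78125, f(2) = -21, f(3.25) = -85.53125, f(4) = -155.
On each subinterval the trapezoid contributes (Δs_i/2)·[f(s_{i-1}) + f(s_i)].
Sum = -167.5546875.

-167.5546875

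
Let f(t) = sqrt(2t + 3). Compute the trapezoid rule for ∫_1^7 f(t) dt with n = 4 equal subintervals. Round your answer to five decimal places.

Δt = (7 − 1)/4 = 1.5.
f(1) ≈ 2.23607, f(2.5) ≈ 2.82843, f(4) ≈ 3.31662, f(5.5) ≈ 3.74166, f(7) ≈ 4.12311.
T_4 = (Δt/2)·[f(t_0) + 2f(t_1) + 2f(t_2) + 2f(t_3) + f(t_4)].
Sum ≈ 19.59944.

19.59944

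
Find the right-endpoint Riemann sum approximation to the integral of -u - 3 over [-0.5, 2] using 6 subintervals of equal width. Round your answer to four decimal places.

Δu = (2 − (-0.5))/6 = 5/12.
Right endpoints: -1/12, 1/3, 0.75, 7/6, 19/12, 2.
f(-1/12) = -35/12, f(1/3) = -10/3, f(0.75) = -3.75, f(7/6) = -25/6, f(19/12) = -55/12, f(2) = -5.
Sum = Δu · [f(-1/12) + f(1/3) + f(0.75) + ...].
Sum ≈ -9.8958.

-9.8958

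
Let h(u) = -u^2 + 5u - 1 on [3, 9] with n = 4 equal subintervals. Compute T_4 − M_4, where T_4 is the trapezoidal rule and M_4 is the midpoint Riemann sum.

-3.375

T_4 = -62.25.
M_4 = -58.875.
T_4 − M_4 = -3.375.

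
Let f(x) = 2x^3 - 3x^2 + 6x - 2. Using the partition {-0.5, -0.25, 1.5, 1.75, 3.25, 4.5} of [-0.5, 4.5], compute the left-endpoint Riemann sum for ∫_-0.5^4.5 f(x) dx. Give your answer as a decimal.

76.875

Subinterval widths: 0.25, 1.75, 0.25, 1.5, 1.25.
Left endpoints: -0.5, -0.25, 1.5, 1.75, 3.25.
f(-0.5) = -6, f(-0.25) = -3.71875, f(1.5) = 7, f(1.75) = 10.03125, f(3.25) = 54.46875.
Sum = Σ Δx_i · f(x_i).
Sum = 76.875.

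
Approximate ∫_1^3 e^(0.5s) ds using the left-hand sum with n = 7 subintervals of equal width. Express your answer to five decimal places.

Δs = (3 − 1)/7 = 2/7.
Left endpoints: 1, 9/7, 11/7, 13/7, 15/7, 17/7, 19/7.
f(1) ≈ 1.64872, f(9/7) ≈ 1.90191, f(11/7) ≈ 2.19397, f(13/7) ≈ 2.53089, f(15/7) ≈ 2.91955, f(17/7) ≈ 3.36789, f(19/7) ≈ 3.88508.
Sum = Δs · [f(1) + f(9/7) + f(11/7) + ...].
Sum ≈ 5.27086.

5.27086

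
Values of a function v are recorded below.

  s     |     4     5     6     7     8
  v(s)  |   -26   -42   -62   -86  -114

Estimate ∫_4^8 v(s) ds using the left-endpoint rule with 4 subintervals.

-216

Δs = 1.
Sum = 1·[(-26) + (-42) + (-62) + (-86)] = -216.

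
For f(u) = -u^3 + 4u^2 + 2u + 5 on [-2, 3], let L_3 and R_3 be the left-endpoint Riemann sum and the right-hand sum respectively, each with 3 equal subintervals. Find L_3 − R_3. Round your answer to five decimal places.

L_3 ≈ 70.3703704.
R_3 ≈ 62.0370370.
L_3 − R_3 ≈ 8.33333.

8.33333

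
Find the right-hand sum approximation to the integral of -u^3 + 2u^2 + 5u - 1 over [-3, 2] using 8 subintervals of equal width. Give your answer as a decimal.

16.97265625

Δu = (2 − (-3))/8 = 0.625.
Right endpoints: -2.375, -1.75, -1.125, -0.5, 0.125, 0.75, 1.375, 2.
f(-2.375) = 6043/512, f(-1.75) = 1.734375, f(-1.125) = -1367/512, f(-0.5) = -2.875, f(0.125) = -177/512, f(0.75) = 3.453125, f(1.375) = 3613/512, f(2) = 9.
Sum = Δu · [f(-2.375) + f(-1.75) + f(-1.125) + ...].
Sum = 16.97265625.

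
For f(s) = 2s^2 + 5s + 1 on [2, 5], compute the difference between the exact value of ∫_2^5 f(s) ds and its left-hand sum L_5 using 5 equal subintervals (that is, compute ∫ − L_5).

Exact integral: ∫_2^5 f(s) ds = 133.5.
L_5 = 116.76.
Error = 133.5 − 116.76 = 16.74.

16.74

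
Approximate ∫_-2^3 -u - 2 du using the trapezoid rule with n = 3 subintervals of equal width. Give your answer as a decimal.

Δu = (3 − (-2))/3 = 5/3.
f(-2) = 0, f(-1/3) = -5/3, f(4/3) = -10/3, f(3) = -5.
T_3 = (Δu/2)·[f(u_0) + 2f(u_1) + 2f(u_2) + f(u_3)].
Sum = -12.5.

-12.5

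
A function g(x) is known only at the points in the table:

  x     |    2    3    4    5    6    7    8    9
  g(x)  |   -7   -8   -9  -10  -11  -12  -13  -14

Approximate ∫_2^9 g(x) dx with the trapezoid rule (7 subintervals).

Δx = 1.
T_7 = (1/2)·[(-7) + 2·(-8) + 2·(-9) + 2·(-10) + 2·(-11) + 2·(-12) + 2·(-13) + (-14)] = -73.5.

-73.5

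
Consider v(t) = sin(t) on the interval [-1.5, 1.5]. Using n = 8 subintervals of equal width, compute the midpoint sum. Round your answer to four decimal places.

0.0000

Δt = (1.5 − (-1.5))/8 = 0.375.
Midpoints: -1.3125, -0.9375, -0.5625, -0.1875, 0.1875, 0.5625, 0.9375, 1.3125.
v(-1.3125) ≈ -0.9668, v(-0.9375) ≈ -0.8061, v(-0.5625) ≈ -0.5333, v(-0.1875) ≈ -0.1864, v(0.1875) ≈ 0.1864, v(0.5625) ≈ 0.5333, v(0.9375) ≈ 0.8061, v(1.3125) ≈ 0.9668.
Sum = Δt · [v(-1.3125) + v(-0.9375) + v(-0.5625) + ...].
Sum ≈ 0.0000.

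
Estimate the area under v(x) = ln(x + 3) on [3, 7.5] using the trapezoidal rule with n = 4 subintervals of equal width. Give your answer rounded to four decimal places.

9.4314

Δx = (7.5 − 3)/4 = 1.125.
v(3) ≈ 1.7918, v(4.125) ≈ 1.9636, v(5.25) ≈ 2.1102, v(6.375) ≈ 2.2380, v(7.5) ≈ 2.3514.
T_4 = (Δx/2)·[v(x_0) + 2v(x_1) + 2v(x_2) + 2v(x_3) + v(x_4)].
Sum ≈ 9.4314.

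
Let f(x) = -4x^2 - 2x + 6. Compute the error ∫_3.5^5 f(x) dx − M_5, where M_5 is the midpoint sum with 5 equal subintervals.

-0.045

Exact integral: ∫_3.5^5 f(x) dx = -113.25.
M_5 = -113.205.
Error = -113.25 − (-113.205) = -0.045.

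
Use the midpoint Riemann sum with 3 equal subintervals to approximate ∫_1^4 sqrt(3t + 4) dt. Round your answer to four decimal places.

Δt = (4 − 1)/3 = 1.
Midpoints: 1.5, 2.5, 3.5.
f(1.5) ≈ 2.9155, f(2.5) ≈ 3.3912, f(3.5) ≈ 3.8079.
Sum = Δt · [f(1.5) + f(2.5) + f(3.5)].
Sum ≈ 10.1145.

10.1145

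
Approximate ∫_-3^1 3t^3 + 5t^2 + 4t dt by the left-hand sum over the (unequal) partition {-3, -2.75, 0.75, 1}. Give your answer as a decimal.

Subinterval widths: 0.25, 3.5, 0.25.
Left endpoints: -3, -2.75, 0.75.
f(-3) = -48, f(-2.75) = -35.578125, f(0.75) = 7.078125.
Sum = Σ Δt_i · f(t_i).
Sum = -134.75390625.

-134.75390625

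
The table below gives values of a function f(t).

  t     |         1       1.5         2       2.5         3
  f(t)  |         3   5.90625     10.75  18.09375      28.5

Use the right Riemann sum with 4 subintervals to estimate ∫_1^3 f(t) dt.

Δt = 0.5.
Sum = 0.5·[5.90625 + 10.75 + 18.09375 + 28.5] = 31.625.

31.625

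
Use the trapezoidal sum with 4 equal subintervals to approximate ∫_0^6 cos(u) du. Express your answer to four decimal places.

Δu = (6 − 0)/4 = 1.5.
f(0) ≈ 1.0000, f(1.5) ≈ 0.0707, f(3) ≈ -0.9900, f(4.5) ≈ -0.2108, f(6) ≈ 0.9602.
T_4 = (Δu/2)·[f(u_0) + 2f(u_1) + 2f(u_2) + 2f(u_3) + f(u_4)].
Sum ≈ -0.2249.

-0.2249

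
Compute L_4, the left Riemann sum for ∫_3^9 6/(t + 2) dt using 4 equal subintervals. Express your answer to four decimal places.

Δt = (9 − 3)/4 = 1.5.
Left endpoints: 3, 4.5, 6, 7.5.
f(3) = 1.2, f(4.5) = 12/13, f(6) = 0.75, f(7.5) = 12/19.
Sum = Δt · [f(3) + f(4.5) + f(6) + f(7.5)].
Sum ≈ 5.2570.

5.2570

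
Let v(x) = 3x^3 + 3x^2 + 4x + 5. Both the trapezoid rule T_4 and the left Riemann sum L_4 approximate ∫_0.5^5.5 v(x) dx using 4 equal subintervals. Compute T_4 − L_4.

T_4 = 976.5625.
L_4 = 596.09375.
T_4 − L_4 = 380.46875.

380.46875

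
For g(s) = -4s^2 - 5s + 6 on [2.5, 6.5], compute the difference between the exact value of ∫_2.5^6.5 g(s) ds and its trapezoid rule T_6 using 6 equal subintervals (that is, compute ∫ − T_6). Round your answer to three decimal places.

Exact integral: ∫_2.5^6.5 g(s) ds ≈ -411.33333.
T_6 ≈ -412.51852.
Error ≈ -411.33333 − (-412.51852) ≈ 1.185.

1.185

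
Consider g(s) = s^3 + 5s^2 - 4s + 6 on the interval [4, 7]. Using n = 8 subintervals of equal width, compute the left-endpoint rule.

Δs = (7 − 4)/8 = 0.375.
Left endpoints: 4, 4.375, 4.75, 5.125, 5.5, 5.875, 6.25, 6.625.
g(4) = 134, g(4.375) = 85987/512, g(4.75) = 206.984375, g(5.125) = 128737/512, g(5.5) = 301.625, g(5.875) = 183223/512, g(6.25) = 420.453125, g(6.625) = 250741/512.
Sum = Δs · [g(4) + g(4.375) + g(4.75) + ...].
Sum = 873.76171875.

873.76171875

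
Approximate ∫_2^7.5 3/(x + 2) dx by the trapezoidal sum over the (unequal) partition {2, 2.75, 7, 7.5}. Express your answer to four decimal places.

Subinterval widths: 0.75, 4.25, 0.5.
f(2) = 0.75, f(2.75) = 12/19, f(7) = 1/3, f(7.5) = 6/19.
On each subinterval the trapezoid contributes (Δx_i/2)·[f(x_{i-1}) + f(x_i)].
Sum ≈ 2.7308.

2.7308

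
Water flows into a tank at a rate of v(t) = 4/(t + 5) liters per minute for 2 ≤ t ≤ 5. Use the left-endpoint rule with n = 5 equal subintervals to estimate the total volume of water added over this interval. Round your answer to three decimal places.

Δt = (5 − 2)/5 = 0.6.
Left endpoints: 2, 2.6, 3.2, 3.8, 4.4.
v(2) = 4/7, v(2.6) = 10/19, v(3.2) = 20/41, v(3.8) = 5/11, v(4.4) = 20/47.
Sum = Δt · [v(2) + v(2.6) + v(3.2) + v(3.8) + v(4.4)].
Sum ≈ 1.479.

1.479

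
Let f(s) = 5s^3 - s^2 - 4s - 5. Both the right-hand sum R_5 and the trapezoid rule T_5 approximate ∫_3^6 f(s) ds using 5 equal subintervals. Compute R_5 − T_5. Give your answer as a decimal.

271.8

R_5 = 1670.52.
T_5 = 1398.72.
R_5 − T_5 = 271.8.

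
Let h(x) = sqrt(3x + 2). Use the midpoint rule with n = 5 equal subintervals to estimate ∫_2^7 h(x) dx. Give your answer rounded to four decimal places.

19.4927

Δx = (7 − 2)/5 = 1.
Midpoints: 2.5, 3.5, 4.5, 5.5, 6.5.
h(2.5) ≈ 3.0822, h(3.5) ≈ 3.5355, h(4.5) ≈ 3.9370, h(5.5) ≈ 4.3012, h(6.5) ≈ 4.6368.
Sum = Δx · [h(2.5) + h(3.5) + h(4.5) + h(5.5) + h(6.5)].
Sum ≈ 19.4927.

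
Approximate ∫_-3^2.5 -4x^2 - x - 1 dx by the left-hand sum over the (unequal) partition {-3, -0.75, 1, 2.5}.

-89.875

Subinterval widths: 2.25, 1.75, 1.5.
Left endpoints: -3, -0.75, 1.
f(-3) = -34, f(-0.75) = -2.5, f(1) = -6.
Sum = Σ Δx_i · f(x_i).
Sum = -89.875.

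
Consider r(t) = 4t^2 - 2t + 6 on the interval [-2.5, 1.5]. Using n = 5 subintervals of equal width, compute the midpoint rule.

Δt = (1.5 − (-2.5))/5 = 0.8.
Midpoints: -2.1, -1.3, -0.5, 0.3, 1.1.
r(-2.1) = 27.84, r(-1.3) = 15.36, r(-0.5) = 8, r(0.3) = 5.76, r(1.1) = 8.64.
Sum = Δt · [r(-2.1) + r(-1.3) + r(-0.5) + r(0.3) + r(1.1)].
Sum = 52.48.

52.48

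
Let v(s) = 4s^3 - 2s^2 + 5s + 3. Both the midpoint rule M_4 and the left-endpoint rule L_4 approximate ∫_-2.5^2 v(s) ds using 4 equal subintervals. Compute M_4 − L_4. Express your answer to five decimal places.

75.46289

M_4 ≈ -28.5644531.
L_4 = -104.02734375.
M_4 − L_4 ≈ 75.46289.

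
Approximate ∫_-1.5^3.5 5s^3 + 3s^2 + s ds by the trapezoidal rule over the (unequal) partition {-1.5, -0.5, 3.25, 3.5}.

438.28125

Subinterval widths: 1, 3.75, 0.25.
f(-1.5) = -11.625, f(-0.5) = -0.375, f(3.25) = 206.578125, f(3.5) = 254.625.
On each subinterval the trapezoid contributes (Δs_i/2)·[f(s_{i-1}) + f(s_i)].
Sum = 438.28125.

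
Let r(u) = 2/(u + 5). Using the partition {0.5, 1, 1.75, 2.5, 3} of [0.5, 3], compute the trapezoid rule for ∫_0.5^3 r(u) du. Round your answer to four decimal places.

0.7506

Subinterval widths: 0.5, 0.75, 0.75, 0.5.
r(0.5) = 4/11, r(1) = 1/3, r(1.75) = 8/27, r(2.5) = 4/15, r(3) = 0.25.
On each subinterval the trapezoid contributes (Δu_i/2)·[r(u_{i-1}) + r(u_i)].
Sum ≈ 0.7506.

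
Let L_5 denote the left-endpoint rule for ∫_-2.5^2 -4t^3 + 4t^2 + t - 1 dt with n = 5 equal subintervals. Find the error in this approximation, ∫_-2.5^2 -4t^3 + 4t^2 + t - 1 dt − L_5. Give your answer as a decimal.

-48.8025

Exact integral: ∫_-2.5^2 f(t) dt = 48.9375.
L_5 = 97.74.
Error = 48.9375 − 97.74 = -48.8025.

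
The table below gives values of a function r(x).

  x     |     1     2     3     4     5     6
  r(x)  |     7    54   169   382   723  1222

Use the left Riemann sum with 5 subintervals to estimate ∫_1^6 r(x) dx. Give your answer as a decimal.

1335

Δx = 1.
Sum = 1·[7 + 54 + 169 + 382 + 723] = 1335.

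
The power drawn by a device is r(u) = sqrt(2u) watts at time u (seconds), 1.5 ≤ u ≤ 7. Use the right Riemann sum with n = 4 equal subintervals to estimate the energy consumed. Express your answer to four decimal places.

Δu = (7 − 1.5)/4 = 1.375.
Right endpoints: 2.875, 4.25, 5.625, 7.
r(2.875) ≈ 2.3979, r(4.25) ≈ 2.9155, r(5.625) ≈ 3.3541, r(7) ≈ 3.7417.
Sum = Δu · [r(2.875) + r(4.25) + r(5.625) + r(7)].
Sum ≈ 17.0626.

17.0626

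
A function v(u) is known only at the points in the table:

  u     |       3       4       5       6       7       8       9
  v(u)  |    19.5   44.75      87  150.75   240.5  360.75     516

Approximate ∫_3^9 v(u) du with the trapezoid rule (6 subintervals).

1151.5

Δu = 1.
T_6 = (1/2)·[19.5 + 2·44.75 + 2·87 + 2·150.75 + 2·240.5 + 2·360.75 + 516] = 1151.5.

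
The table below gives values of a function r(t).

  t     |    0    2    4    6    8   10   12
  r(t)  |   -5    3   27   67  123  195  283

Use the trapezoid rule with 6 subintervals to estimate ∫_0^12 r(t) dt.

Δt = 2.
T_6 = (2/2)·[(-5) + 2·3 + 2·27 + 2·67 + 2·123 + 2·195 + 283] = 1108.

1108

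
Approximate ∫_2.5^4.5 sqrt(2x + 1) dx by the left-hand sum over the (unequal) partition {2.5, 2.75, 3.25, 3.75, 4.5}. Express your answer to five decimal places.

5.44304

Subinterval widths: 0.25, 0.5, 0.5, 0.75.
Left endpoints: 2.5, 2.75, 3.25, 3.75.
f(2.5) ≈ 2.44949, f(2.75) ≈ 2.54951, f(3.25) ≈ 2.73861, f(3.75) ≈ 2.91548.
Sum = Σ Δx_i · f(x_i).
Sum ≈ 5.44304.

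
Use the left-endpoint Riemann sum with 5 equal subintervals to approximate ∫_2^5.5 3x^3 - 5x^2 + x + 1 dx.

313.6

Δx = (5.5 − 2)/5 = 0.7.
Left endpoints: 2, 2.7, 3.4, 4.1, 4.8.
f(2) = 7, f(2.7) = 26.299, f(3.4) = 64.512, f(4.1) = 127.813, f(4.8) = 222.376.
Sum = Δx · [f(2) + f(2.7) + f(3.4) + f(4.1) + f(4.8)].
Sum = 313.6.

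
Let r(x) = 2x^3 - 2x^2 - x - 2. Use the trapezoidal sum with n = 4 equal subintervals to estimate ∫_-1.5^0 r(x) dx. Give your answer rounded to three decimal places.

-6.885

Δx = (0 − (-1.5))/4 = 0.375.
r(-1.5) = -11.75, r(-1.125) = -6.25390625, r(-0.75) = -3.21875, r(-0.375) = -2.01171875, r(0) = -2.
T_4 = (Δx/2)·[r(x_0) + 2r(x_1) + 2r(x_2) + 2r(x_3) + r(x_4)].
Sum ≈ -6.885.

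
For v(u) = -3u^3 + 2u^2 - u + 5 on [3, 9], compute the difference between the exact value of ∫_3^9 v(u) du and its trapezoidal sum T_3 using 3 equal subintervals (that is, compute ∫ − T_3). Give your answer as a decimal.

208

Exact integral: ∫_3^9 v(u) du = -4398.
T_3 = -4606.
Error = -4398 − (-4606) = 208.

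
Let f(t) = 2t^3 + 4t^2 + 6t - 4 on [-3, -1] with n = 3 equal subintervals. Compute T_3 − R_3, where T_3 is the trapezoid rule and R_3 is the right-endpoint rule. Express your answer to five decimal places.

-10.66667

T_3 ≈ -38.5185185.
R_3 ≈ -27.8518519.
T_3 − R_3 ≈ -10.66667.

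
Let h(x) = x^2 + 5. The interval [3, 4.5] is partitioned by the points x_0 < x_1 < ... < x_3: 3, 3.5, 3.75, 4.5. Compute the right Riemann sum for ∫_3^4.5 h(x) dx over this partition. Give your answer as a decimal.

Subinterval widths: 0.5, 0.25, 0.75.
Right endpoints: 3.5, 3.75, 4.5.
h(3.5) = 17.25, h(3.75) = 19.0625, h(4.5) = 25.25.
Sum = Σ Δx_i · h(x_i).
Sum = 32.328125.

32.328125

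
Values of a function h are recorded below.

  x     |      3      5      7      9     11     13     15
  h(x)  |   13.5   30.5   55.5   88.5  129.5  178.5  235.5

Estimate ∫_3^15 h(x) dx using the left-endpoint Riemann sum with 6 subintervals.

992

Δx = 2.
Sum = 2·[13.5 + 30.5 + 55.5 + 88.5 + 129.5 + 178.5] = 992.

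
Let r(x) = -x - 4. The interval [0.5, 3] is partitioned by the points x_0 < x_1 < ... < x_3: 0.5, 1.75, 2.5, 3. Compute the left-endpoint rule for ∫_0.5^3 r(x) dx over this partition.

Subinterval widths: 1.25, 0.75, 0.5.
Left endpoints: 0.5, 1.75, 2.5.
r(0.5) = -4.5, r(1.75) = -5.75, r(2.5) = -6.5.
Sum = Σ Δx_i · r(x_i).
Sum = -13.1875.

-13.1875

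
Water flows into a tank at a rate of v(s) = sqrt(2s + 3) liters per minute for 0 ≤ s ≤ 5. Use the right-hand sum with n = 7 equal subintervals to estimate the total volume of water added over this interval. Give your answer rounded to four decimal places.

14.5484

Δs = (5 − 0)/7 = 5/7.
Right endpoints: 5/7, 10/7, 15/7, 20/7, 25/7, 30/7, 5.
v(5/7) ≈ 2.1044, v(10/7) ≈ 2.4202, v(15/7) ≈ 2.6992, v(20/7) ≈ 2.9520, v(25/7) ≈ 3.1848, v(30/7) ≈ 3.4017, v(5) ≈ 3.6056.
Sum = Δs · [v(5/7) + v(10/7) + v(15/7) + ...].
Sum ≈ 14.5484.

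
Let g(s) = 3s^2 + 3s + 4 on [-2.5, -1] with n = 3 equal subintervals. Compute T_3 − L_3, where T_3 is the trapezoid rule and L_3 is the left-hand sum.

-2.8125

T_3 = 12.9375.
L_3 = 15.75.
T_3 − L_3 = -2.8125.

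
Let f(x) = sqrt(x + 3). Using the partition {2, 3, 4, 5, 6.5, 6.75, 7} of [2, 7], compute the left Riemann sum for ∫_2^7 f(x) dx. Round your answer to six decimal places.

Subinterval widths: 1, 1, 1, 1.5, 0.25, 0.25.
Left endpoints: 2, 3, 4, 5, 6.5, 6.75.
f(2) ≈ 2.236068, f(3) ≈ 2.449490, f(4) ≈ 2.645751, f(5) ≈ 2.828427, f(6.5) ≈ 3.082207, f(6.75) ≈ 3.122499.
Sum = Σ Δx_i · f(x_i).
Sum ≈ 13.125126.

13.125126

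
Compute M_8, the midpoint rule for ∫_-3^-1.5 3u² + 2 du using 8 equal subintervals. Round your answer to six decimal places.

Δu = (-1.5 − (-3))/8 = 0.1875.
Midpoints: -2.90625, -2.71875, -2.53125, -2.34375, -2.15625, -1.96875, -1.78125, -1.59375.
f(-2.90625) = 27995/1024, f(-2.71875) = 24755/1024, f(-2.53125) = 21731/1024, f(-2.34375) = 18923/1024, f(-2.15625) = 16331/1024, f(-1.96875) = 13955/1024, f(-1.78125) = 11795/1024, f(-1.59375) = 9851/1024.
Sum = Δu · [f(-2.90625) + f(-2.71875) + f(-2.53125) + ...].
Sum ≈ 26.611816.

26.611816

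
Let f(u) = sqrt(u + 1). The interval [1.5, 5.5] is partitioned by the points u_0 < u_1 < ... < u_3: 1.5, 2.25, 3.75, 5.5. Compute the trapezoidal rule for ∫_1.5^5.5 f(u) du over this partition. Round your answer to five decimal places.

8.39348

Subinterval widths: 0.75, 1.5, 1.75.
f(1.5) ≈ 1.58114, f(2.25) ≈ 1.80278, f(3.75) ≈ 2.17945, f(5.5) ≈ 2.54951.
On each subinterval the trapezoid contributes (Δu_i/2)·[f(u_{i-1}) + f(u_i)].
Sum ≈ 8.39348.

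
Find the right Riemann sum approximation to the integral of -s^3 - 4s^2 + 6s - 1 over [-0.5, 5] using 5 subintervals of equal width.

Δs = (5 − (-0.5))/5 = 1.1.
Right endpoints: 0.6, 1.7, 2.8, 3.9, 5.
f(0.6) = 0.944, f(1.7) = -7.273, f(2.8) = -37.512, f(3.9) = -97.759, f(5) = -196.
Sum = Δs · [f(0.6) + f(1.7) + f(2.8) + f(3.9) + f(5)].
Sum = -371.36.

-371.36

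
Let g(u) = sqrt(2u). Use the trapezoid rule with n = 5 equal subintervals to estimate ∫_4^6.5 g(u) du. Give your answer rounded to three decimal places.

8.080

Δu = (6.5 − 4)/5 = 0.5.
g(4) ≈ 2.828, g(4.5) ≈ 3.000, g(5) ≈ 3.162, g(5.5) ≈ 3.317, g(6) ≈ 3.464, g(6.5) ≈ 3.606.
T_5 = (Δu/2)·[g(u_0) + 2g(u_1) + ... + 2g(u_{4}) + g(u_5)].
Sum ≈ 8.080.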